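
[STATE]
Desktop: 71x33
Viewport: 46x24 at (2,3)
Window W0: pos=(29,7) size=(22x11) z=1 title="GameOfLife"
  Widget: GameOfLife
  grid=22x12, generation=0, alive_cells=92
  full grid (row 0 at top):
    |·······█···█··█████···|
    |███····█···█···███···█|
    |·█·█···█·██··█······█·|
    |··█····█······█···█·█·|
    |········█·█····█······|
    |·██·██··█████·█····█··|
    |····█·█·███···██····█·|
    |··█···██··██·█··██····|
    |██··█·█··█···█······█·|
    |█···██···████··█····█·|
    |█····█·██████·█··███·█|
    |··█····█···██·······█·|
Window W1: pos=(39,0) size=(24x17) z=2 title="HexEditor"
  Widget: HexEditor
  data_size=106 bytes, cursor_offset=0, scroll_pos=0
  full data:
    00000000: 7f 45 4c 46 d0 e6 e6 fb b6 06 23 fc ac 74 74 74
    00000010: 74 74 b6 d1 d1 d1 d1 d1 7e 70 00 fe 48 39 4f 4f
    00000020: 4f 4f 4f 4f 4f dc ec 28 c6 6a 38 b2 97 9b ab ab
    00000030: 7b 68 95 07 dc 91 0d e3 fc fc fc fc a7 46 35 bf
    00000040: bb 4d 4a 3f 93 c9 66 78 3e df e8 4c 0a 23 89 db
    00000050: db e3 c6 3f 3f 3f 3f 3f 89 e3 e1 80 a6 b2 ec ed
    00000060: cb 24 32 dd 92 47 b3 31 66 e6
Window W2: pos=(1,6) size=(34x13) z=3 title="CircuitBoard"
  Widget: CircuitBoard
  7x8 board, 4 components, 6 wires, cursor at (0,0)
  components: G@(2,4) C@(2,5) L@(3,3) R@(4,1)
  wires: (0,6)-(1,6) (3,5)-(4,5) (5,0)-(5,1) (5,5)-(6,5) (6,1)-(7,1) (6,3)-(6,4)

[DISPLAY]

                                     ┃00000000
                                     ┃00000010
                                     ┃00000020
━━━━━━━━━━━━━━━━━━━━━━━━━━━━━━━━┓    ┃00000030
 CircuitBoard                   ┃━━━━┃00000040
────────────────────────────────┨OfLi┃00000050
   0 1 2 3 4 5 6                ┃────┃00000060
0  [.]                      ·   ┃0   ┃        
                            │   ┃·█··┃        
1                           ·   ┃··█·┃        
                                ┃··██┃        
2                   G   C       ┃█·██┃        
                                ┃██··┃        
3               L       ·       ┃█··█┗━━━━━━━━
                        │       ┃━━━━━━━━━━━━━
━━━━━━━━━━━━━━━━━━━━━━━━━━━━━━━━┛             
                                              
                                              
                                              
                                              
                                              
                                              
                                              
                                              


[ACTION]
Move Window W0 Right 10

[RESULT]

                                     ┃00000000
                                     ┃00000010
                                     ┃00000020
━━━━━━━━━━━━━━━━━━━━━━━━━━━━━━━━┓    ┃00000030
 CircuitBoard                   ┃    ┃00000040
────────────────────────────────┨    ┃00000050
   0 1 2 3 4 5 6                ┃    ┃00000060
0  [.]                      ·   ┃    ┃        
                            │   ┃    ┃        
1                           ·   ┃    ┃        
                                ┃    ┃        
2                   G   C       ┃    ┃        
                                ┃    ┃        
3               L       ·       ┃    ┗━━━━━━━━
                        │       ┃    ┗━━━━━━━━
━━━━━━━━━━━━━━━━━━━━━━━━━━━━━━━━┛             
                                              
                                              
                                              
                                              
                                              
                                              
                                              
                                              


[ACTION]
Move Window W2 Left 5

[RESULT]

                                     ┃00000000
                                     ┃00000010
                                     ┃00000020
━━━━━━━━━━━━━━━━━━━━━━━━━━━━━━━┓     ┃00000030
CircuitBoard                   ┃     ┃00000040
───────────────────────────────┨     ┃00000050
  0 1 2 3 4 5 6                ┃     ┃00000060
  [.]                      ·   ┃     ┃        
                           │   ┃     ┃        
                           ·   ┃     ┃        
                               ┃     ┃        
                   G   C       ┃     ┃        
                               ┃     ┃        
               L       ·       ┃     ┗━━━━━━━━
                       │       ┃     ┗━━━━━━━━
━━━━━━━━━━━━━━━━━━━━━━━━━━━━━━━┛              
                                              
                                              
                                              
                                              
                                              
                                              
                                              
                                              


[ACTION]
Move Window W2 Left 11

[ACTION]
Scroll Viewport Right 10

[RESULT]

                           ┃00000000  7F 45 4c
                           ┃00000010  74 74 b6
                           ┃00000020  4f 4f 4f
━━━━━━━━━━━━━━━━━━━━━┓     ┃00000030  7b 68 95
rd                   ┃     ┃00000040  bb 4d 4a
─────────────────────┨     ┃00000050  db e3 c6
4 5 6                ┃     ┃00000060  cb 24 32
                 ·   ┃     ┃                  
                 │   ┃     ┃                  
                 ·   ┃     ┃                  
                     ┃     ┃                  
         G   C       ┃     ┃                  
                     ┃     ┃                  
     L       ·       ┃     ┗━━━━━━━━━━━━━━━━━━
             │       ┃     ┗━━━━━━━━━━━━━━━━━━
━━━━━━━━━━━━━━━━━━━━━┛                        
                                              
                                              
                                              
                                              
                                              
                                              
                                              
                                              


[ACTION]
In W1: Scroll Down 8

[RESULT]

                           ┃00000060  cb 24 32
                           ┃                  
                           ┃                  
━━━━━━━━━━━━━━━━━━━━━┓     ┃                  
rd                   ┃     ┃                  
─────────────────────┨     ┃                  
4 5 6                ┃     ┃                  
                 ·   ┃     ┃                  
                 │   ┃     ┃                  
                 ·   ┃     ┃                  
                     ┃     ┃                  
         G   C       ┃     ┃                  
                     ┃     ┃                  
     L       ·       ┃     ┗━━━━━━━━━━━━━━━━━━
             │       ┃     ┗━━━━━━━━━━━━━━━━━━
━━━━━━━━━━━━━━━━━━━━━┛                        
                                              
                                              
                                              
                                              
                                              
                                              
                                              
                                              


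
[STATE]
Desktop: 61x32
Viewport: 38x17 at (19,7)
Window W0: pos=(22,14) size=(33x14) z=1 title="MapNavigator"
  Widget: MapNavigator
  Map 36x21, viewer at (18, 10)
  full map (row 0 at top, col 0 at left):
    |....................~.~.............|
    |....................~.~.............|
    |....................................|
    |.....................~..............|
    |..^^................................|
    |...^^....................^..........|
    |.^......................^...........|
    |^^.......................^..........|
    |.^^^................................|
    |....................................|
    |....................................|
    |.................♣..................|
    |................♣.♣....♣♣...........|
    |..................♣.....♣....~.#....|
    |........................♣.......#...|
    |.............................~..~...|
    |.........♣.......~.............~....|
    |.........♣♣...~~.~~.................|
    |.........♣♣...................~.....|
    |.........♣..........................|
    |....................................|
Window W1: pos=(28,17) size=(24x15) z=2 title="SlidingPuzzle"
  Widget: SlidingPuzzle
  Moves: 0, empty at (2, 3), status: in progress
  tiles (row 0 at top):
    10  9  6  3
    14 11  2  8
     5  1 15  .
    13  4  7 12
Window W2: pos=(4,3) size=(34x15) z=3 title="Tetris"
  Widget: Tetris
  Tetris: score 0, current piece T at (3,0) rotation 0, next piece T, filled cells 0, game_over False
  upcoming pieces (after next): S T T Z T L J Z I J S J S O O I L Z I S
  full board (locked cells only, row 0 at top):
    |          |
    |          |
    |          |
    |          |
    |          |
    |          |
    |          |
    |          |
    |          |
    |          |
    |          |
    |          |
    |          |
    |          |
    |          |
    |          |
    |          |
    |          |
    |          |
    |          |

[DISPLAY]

                  ┃                   
                  ┃                   
                  ┃                   
                  ┃                   
                  ┃                   
re:               ┃                   
                  ┃                   
                  ┃━━━━━━━━━━━━━━━━┓  
                  ┃                ┃  
                  ┃────────────────┨  
━━━━━━━━━━━━━━━━━━┛━━━━━━━━━━━━━┓..┃  
   ┃.....┃ SlidingPuzzle        ┃..┃  
   ┃.....┠──────────────────────┨..┃  
   ┃^....┃┌────┬────┬────┬────┐ ┃..┃  
   ┃.....┃│ 10 │  9 │  6 │  3 │ ┃..┃  
   ┃.....┃├────┼────┼────┼────┤ ┃..┃  
   ┃.....┃│ 14 │ 11 │  2 │  8 │ ┃..┃  


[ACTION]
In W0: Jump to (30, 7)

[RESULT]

                  ┃                   
                  ┃                   
                  ┃                   
                  ┃                   
                  ┃                   
re:               ┃                   
                  ┃                   
                  ┃━━━━━━━━━━━━━━━━┓  
                  ┃                ┃  
                  ┃────────────────┨  
━━━━━━━━━━━━━━━━━━┛━━━━━━━━━━━━━┓  ┃  
   ┃.....┃ SlidingPuzzle        ┃  ┃  
   ┃.....┠──────────────────────┨  ┃  
   ┃.....┃┌────┬────┬────┬────┐ ┃  ┃  
   ┃.....┃│ 10 │  9 │  6 │  3 │ ┃  ┃  
   ┃.....┃├────┼────┼────┼────┤ ┃  ┃  
   ┃.....┃│ 14 │ 11 │  2 │  8 │ ┃  ┃  


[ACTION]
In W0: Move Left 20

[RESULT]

                  ┃                   
                  ┃                   
                  ┃                   
                  ┃                   
                  ┃                   
re:               ┃                   
                  ┃                   
                  ┃━━━━━━━━━━━━━━━━┓  
                  ┃                ┃  
                  ┃────────────────┨  
━━━━━━━━━━━━━━━━━━┛━━━━━━━━━━━━━┓..┃  
   ┃     ┃ SlidingPuzzle        ┃..┃  
   ┃     ┠──────────────────────┨..┃  
   ┃     ┃┌────┬────┬────┬────┐ ┃.^┃  
   ┃     ┃│ 10 │  9 │  6 │  3 │ ┃^.┃  
   ┃     ┃├────┼────┼────┼────┤ ┃.^┃  
   ┃     ┃│ 14 │ 11 │  2 │  8 │ ┃..┃  


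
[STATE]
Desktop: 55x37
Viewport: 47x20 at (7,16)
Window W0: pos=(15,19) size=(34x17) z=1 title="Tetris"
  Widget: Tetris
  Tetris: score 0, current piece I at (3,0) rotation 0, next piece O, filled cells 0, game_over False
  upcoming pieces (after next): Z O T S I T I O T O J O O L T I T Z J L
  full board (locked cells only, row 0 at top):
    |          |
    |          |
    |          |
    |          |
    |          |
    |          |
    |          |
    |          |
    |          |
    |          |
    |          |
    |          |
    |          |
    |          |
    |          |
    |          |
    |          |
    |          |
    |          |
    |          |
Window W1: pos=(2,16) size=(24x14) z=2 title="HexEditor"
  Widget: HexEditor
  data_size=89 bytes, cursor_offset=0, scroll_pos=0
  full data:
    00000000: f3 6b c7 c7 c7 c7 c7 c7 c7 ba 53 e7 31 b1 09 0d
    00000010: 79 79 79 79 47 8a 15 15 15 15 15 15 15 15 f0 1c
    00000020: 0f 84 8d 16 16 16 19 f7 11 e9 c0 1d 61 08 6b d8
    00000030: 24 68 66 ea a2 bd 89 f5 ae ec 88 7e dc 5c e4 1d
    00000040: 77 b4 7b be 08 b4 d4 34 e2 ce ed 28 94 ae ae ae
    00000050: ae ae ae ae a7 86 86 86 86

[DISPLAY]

━━━━━━━━━━━━━━━━━━┓                            
Editor            ┃                            
──────────────────┨                            
0000  F3 6b c7 c7 ┃━━━━━━━━━━━━━━━━━━━━━━┓     
0010  79 79 79 79 ┃                      ┃     
0020  0f 84 8d 16 ┃──────────────────────┨     
0030  24 68 66 ea ┃│Next:                ┃     
0040  77 b4 7b be ┃│▓▓                   ┃     
0050  ae ae ae ae ┃│▓▓                   ┃     
                  ┃│                     ┃     
                  ┃│                     ┃     
                  ┃│                     ┃     
                  ┃│Score:               ┃     
━━━━━━━━━━━━━━━━━━┛│0                    ┃     
        ┃          │                     ┃     
        ┃          │                     ┃     
        ┃          │                     ┃     
        ┃          │                     ┃     
        ┃          │                     ┃     
        ┗━━━━━━━━━━━━━━━━━━━━━━━━━━━━━━━━┛     


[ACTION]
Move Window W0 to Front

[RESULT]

━━━━━━━━━━━━━━━━━━┓                            
Editor            ┃                            
──────────────────┨                            
0000  F3┏━━━━━━━━━━━━━━━━━━━━━━━━━━━━━━━━┓     
0010  79┃ Tetris                         ┃     
0020  0f┠────────────────────────────────┨     
0030  24┃          │Next:                ┃     
0040  77┃          │▓▓                   ┃     
0050  ae┃          │▓▓                   ┃     
        ┃          │                     ┃     
        ┃          │                     ┃     
        ┃          │                     ┃     
        ┃          │Score:               ┃     
━━━━━━━━┃          │0                    ┃     
        ┃          │                     ┃     
        ┃          │                     ┃     
        ┃          │                     ┃     
        ┃          │                     ┃     
        ┃          │                     ┃     
        ┗━━━━━━━━━━━━━━━━━━━━━━━━━━━━━━━━┛     


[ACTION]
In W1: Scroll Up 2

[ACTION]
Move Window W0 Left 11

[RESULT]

━━━━━━━━━━━━━━━━━━┓                            
Editor            ┃                            
──────────────────┨                            
━━━━━━━━━━━━━━━━━━━━━━━━━━━━━━┓                
etris                         ┃                
──────────────────────────────┨                
        │Next:                ┃                
        │▓▓                   ┃                
        │▓▓                   ┃                
        │                     ┃                
        │                     ┃                
        │                     ┃                
        │Score:               ┃                
        │0                    ┃                
        │                     ┃                
        │                     ┃                
        │                     ┃                
        │                     ┃                
        │                     ┃                
━━━━━━━━━━━━━━━━━━━━━━━━━━━━━━┛                


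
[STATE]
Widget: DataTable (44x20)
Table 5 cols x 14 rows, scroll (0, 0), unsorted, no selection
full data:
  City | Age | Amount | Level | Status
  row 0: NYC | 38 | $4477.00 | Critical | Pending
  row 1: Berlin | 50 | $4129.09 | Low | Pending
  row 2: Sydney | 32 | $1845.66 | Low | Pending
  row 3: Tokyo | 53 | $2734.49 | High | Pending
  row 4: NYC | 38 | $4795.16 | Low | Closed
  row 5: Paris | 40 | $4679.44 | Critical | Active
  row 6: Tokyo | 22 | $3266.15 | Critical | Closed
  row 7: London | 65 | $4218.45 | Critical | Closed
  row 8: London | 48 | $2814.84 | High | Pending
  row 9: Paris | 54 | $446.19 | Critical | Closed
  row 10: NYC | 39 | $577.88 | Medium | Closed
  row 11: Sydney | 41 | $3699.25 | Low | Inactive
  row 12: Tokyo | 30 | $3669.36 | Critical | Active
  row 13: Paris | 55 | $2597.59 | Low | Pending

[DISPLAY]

City  │Age│Amount  │Level   │Status         
──────┼───┼────────┼────────┼────────       
NYC   │38 │$4477.00│Critical│Pending        
Berlin│50 │$4129.09│Low     │Pending        
Sydney│32 │$1845.66│Low     │Pending        
Tokyo │53 │$2734.49│High    │Pending        
NYC   │38 │$4795.16│Low     │Closed         
Paris │40 │$4679.44│Critical│Active         
Tokyo │22 │$3266.15│Critical│Closed         
London│65 │$4218.45│Critical│Closed         
London│48 │$2814.84│High    │Pending        
Paris │54 │$446.19 │Critical│Closed         
NYC   │39 │$577.88 │Medium  │Closed         
Sydney│41 │$3699.25│Low     │Inactive       
Tokyo │30 │$3669.36│Critical│Active         
Paris │55 │$2597.59│Low     │Pending        
                                            
                                            
                                            
                                            


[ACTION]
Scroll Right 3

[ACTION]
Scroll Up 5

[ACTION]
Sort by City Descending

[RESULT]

City ▼│Age│Amount  │Level   │Status         
──────┼───┼────────┼────────┼────────       
Tokyo │53 │$2734.49│High    │Pending        
Tokyo │22 │$3266.15│Critical│Closed         
Tokyo │30 │$3669.36│Critical│Active         
Sydney│32 │$1845.66│Low     │Pending        
Sydney│41 │$3699.25│Low     │Inactive       
Paris │40 │$4679.44│Critical│Active         
Paris │54 │$446.19 │Critical│Closed         
Paris │55 │$2597.59│Low     │Pending        
NYC   │38 │$4477.00│Critical│Pending        
NYC   │38 │$4795.16│Low     │Closed         
NYC   │39 │$577.88 │Medium  │Closed         
London│65 │$4218.45│Critical│Closed         
London│48 │$2814.84│High    │Pending        
Berlin│50 │$4129.09│Low     │Pending        
                                            
                                            
                                            
                                            


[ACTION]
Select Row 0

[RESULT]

City ▼│Age│Amount  │Level   │Status         
──────┼───┼────────┼────────┼────────       
>okyo │53 │$2734.49│High    │Pending        
Tokyo │22 │$3266.15│Critical│Closed         
Tokyo │30 │$3669.36│Critical│Active         
Sydney│32 │$1845.66│Low     │Pending        
Sydney│41 │$3699.25│Low     │Inactive       
Paris │40 │$4679.44│Critical│Active         
Paris │54 │$446.19 │Critical│Closed         
Paris │55 │$2597.59│Low     │Pending        
NYC   │38 │$4477.00│Critical│Pending        
NYC   │38 │$4795.16│Low     │Closed         
NYC   │39 │$577.88 │Medium  │Closed         
London│65 │$4218.45│Critical│Closed         
London│48 │$2814.84│High    │Pending        
Berlin│50 │$4129.09│Low     │Pending        
                                            
                                            
                                            
                                            


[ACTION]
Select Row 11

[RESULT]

City ▼│Age│Amount  │Level   │Status         
──────┼───┼────────┼────────┼────────       
Tokyo │53 │$2734.49│High    │Pending        
Tokyo │22 │$3266.15│Critical│Closed         
Tokyo │30 │$3669.36│Critical│Active         
Sydney│32 │$1845.66│Low     │Pending        
Sydney│41 │$3699.25│Low     │Inactive       
Paris │40 │$4679.44│Critical│Active         
Paris │54 │$446.19 │Critical│Closed         
Paris │55 │$2597.59│Low     │Pending        
NYC   │38 │$4477.00│Critical│Pending        
NYC   │38 │$4795.16│Low     │Closed         
NYC   │39 │$577.88 │Medium  │Closed         
>ondon│65 │$4218.45│Critical│Closed         
London│48 │$2814.84│High    │Pending        
Berlin│50 │$4129.09│Low     │Pending        
                                            
                                            
                                            
                                            


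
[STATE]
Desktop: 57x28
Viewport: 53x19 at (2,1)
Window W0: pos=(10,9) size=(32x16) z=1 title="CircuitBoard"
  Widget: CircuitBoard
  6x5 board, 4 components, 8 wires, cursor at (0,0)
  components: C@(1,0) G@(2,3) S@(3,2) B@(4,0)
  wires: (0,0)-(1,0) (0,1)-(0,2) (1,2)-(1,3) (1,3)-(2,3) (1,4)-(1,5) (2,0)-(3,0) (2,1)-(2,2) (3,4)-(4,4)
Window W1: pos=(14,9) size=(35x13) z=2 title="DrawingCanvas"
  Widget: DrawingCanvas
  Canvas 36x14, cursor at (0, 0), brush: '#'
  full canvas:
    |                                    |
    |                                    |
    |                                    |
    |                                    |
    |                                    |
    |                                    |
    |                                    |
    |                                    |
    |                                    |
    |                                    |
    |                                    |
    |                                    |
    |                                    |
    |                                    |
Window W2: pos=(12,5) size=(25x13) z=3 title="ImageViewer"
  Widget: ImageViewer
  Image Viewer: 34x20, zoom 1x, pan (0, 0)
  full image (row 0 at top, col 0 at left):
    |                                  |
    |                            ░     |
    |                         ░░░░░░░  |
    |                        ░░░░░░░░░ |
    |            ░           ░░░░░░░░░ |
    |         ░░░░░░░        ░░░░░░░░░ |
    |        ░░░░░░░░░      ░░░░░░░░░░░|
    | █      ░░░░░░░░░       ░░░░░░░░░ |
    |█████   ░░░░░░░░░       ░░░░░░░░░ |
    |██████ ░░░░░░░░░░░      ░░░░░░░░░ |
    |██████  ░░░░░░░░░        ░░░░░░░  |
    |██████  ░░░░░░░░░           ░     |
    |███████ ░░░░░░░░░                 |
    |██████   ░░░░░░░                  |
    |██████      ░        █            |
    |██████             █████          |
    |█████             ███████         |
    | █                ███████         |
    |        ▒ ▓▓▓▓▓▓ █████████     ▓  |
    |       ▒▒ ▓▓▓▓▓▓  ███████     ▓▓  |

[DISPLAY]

                                                     
                                                     
                                                     
                                                     
          ┏━━━━━━━━━━━━━━━━━━━━━━━┓                  
          ┃ ImageViewer           ┃                  
          ┠───────────────────────┨                  
          ┃                       ┃                  
        ┏━┃                       ┃━━━━━━━━━━━┓      
        ┃ ┃                       ┃           ┃      
        ┠─┃                       ┃───────────┨      
        ┃ ┃            ░          ┃           ┃      
        ┃0┃         ░░░░░░░       ┃           ┃      
        ┃ ┃        ░░░░░░░░░      ┃           ┃      
        ┃1┃ █      ░░░░░░░░░      ┃           ┃      
        ┃ ┃█████   ░░░░░░░░░      ┃           ┃      
        ┃2┗━━━━━━━━━━━━━━━━━━━━━━━┛           ┃      
        ┃   ┃                                 ┃      
        ┃3  ┃                                 ┃      


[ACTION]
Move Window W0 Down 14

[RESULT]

                                                     
                                                     
                                                     
                                                     
          ┏━━━━━━━━━━━━━━━━━━━━━━━┓                  
          ┃ ImageViewer           ┃                  
          ┠───────────────────────┨                  
          ┃                       ┃                  
          ┃                       ┃━━━━━━━━━━━┓      
          ┃                       ┃           ┃      
          ┃                       ┃───────────┨      
        ┏━┃            ░          ┃           ┃      
        ┃ ┃         ░░░░░░░       ┃           ┃      
        ┠─┃        ░░░░░░░░░      ┃           ┃      
        ┃ ┃ █      ░░░░░░░░░      ┃           ┃      
        ┃0┃█████   ░░░░░░░░░      ┃           ┃      
        ┃ ┗━━━━━━━━━━━━━━━━━━━━━━━┛           ┃      
        ┃1  ┃                                 ┃      
        ┃   ┃                                 ┃      


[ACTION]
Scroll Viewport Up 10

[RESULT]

                                                     
                                                     
                                                     
                                                     
                                                     
          ┏━━━━━━━━━━━━━━━━━━━━━━━┓                  
          ┃ ImageViewer           ┃                  
          ┠───────────────────────┨                  
          ┃                       ┃                  
          ┃                       ┃━━━━━━━━━━━┓      
          ┃                       ┃           ┃      
          ┃                       ┃───────────┨      
        ┏━┃            ░          ┃           ┃      
        ┃ ┃         ░░░░░░░       ┃           ┃      
        ┠─┃        ░░░░░░░░░      ┃           ┃      
        ┃ ┃ █      ░░░░░░░░░      ┃           ┃      
        ┃0┃█████   ░░░░░░░░░      ┃           ┃      
        ┃ ┗━━━━━━━━━━━━━━━━━━━━━━━┛           ┃      
        ┃1  ┃                                 ┃      


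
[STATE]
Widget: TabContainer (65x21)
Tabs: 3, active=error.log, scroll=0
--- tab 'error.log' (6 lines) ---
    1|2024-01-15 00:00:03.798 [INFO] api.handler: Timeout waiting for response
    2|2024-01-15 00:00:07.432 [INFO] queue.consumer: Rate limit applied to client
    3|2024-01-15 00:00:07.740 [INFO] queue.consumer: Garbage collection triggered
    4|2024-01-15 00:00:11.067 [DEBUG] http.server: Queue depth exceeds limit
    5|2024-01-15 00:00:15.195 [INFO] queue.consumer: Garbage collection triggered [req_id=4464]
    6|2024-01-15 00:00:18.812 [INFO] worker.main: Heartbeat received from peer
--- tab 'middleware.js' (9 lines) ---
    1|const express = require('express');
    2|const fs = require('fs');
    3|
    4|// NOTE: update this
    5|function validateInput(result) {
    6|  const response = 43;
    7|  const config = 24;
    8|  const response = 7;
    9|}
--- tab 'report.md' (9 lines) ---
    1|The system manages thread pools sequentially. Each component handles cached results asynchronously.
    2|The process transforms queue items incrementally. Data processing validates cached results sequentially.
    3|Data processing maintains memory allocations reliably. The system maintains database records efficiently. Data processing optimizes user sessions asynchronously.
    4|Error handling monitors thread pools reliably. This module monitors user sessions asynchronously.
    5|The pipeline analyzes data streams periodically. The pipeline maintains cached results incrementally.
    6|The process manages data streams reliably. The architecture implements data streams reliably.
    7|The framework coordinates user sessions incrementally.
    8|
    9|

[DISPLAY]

[error.log]│ middleware.js │ report.md                           
─────────────────────────────────────────────────────────────────
2024-01-15 00:00:03.798 [INFO] api.handler: Timeout waiting for r
2024-01-15 00:00:07.432 [INFO] queue.consumer: Rate limit applied
2024-01-15 00:00:07.740 [INFO] queue.consumer: Garbage collection
2024-01-15 00:00:11.067 [DEBUG] http.server: Queue depth exceeds 
2024-01-15 00:00:15.195 [INFO] queue.consumer: Garbage collection
2024-01-15 00:00:18.812 [INFO] worker.main: Heartbeat received fr
                                                                 
                                                                 
                                                                 
                                                                 
                                                                 
                                                                 
                                                                 
                                                                 
                                                                 
                                                                 
                                                                 
                                                                 
                                                                 


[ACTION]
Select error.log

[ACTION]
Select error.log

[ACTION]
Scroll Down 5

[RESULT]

[error.log]│ middleware.js │ report.md                           
─────────────────────────────────────────────────────────────────
2024-01-15 00:00:18.812 [INFO] worker.main: Heartbeat received fr
                                                                 
                                                                 
                                                                 
                                                                 
                                                                 
                                                                 
                                                                 
                                                                 
                                                                 
                                                                 
                                                                 
                                                                 
                                                                 
                                                                 
                                                                 
                                                                 
                                                                 
                                                                 


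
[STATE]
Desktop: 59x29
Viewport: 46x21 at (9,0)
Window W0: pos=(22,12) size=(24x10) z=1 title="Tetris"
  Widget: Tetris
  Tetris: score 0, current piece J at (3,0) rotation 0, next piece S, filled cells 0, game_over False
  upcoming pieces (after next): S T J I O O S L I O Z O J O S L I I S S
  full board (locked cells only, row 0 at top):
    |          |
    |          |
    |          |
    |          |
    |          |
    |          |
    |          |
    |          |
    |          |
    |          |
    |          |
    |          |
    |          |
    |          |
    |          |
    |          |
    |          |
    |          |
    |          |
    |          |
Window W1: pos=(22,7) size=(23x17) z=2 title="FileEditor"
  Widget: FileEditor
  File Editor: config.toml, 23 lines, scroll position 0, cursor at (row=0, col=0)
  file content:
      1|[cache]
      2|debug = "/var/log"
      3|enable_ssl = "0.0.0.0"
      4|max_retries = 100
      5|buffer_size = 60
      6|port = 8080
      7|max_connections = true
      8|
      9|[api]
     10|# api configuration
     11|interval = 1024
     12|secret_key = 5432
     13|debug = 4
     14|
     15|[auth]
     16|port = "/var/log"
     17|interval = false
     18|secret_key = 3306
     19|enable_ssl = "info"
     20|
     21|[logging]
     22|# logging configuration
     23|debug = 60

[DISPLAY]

                                              
                                              
                                              
                                              
                                              
                                              
                                              
             ┏━━━━━━━━━━━━━━━━━━━━━┓          
             ┃ FileEditor          ┃          
             ┠─────────────────────┨          
             ┃█cache]             ▲┃          
             ┃debug = "/var/log"  █┃          
             ┃enable_ssl = "0.0.0.░┃┓         
             ┃max_retries = 100   ░┃┃         
             ┃buffer_size = 60    ░┃┨         
             ┃port = 8080         ░┃┃         
             ┃max_connections = tr░┃┃         
             ┃                    ░┃┃         
             ┃[api]               ░┃┃         
             ┃# api configuration ░┃┃         
             ┃interval = 1024     ░┃┃         


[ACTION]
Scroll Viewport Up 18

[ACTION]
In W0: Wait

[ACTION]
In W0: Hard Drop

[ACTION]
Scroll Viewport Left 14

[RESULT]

                                              
                                              
                                              
                                              
                                              
                                              
                                              
                      ┏━━━━━━━━━━━━━━━━━━━━━┓ 
                      ┃ FileEditor          ┃ 
                      ┠─────────────────────┨ 
                      ┃█cache]             ▲┃ 
                      ┃debug = "/var/log"  █┃ 
                      ┃enable_ssl = "0.0.0.░┃┓
                      ┃max_retries = 100   ░┃┃
                      ┃buffer_size = 60    ░┃┨
                      ┃port = 8080         ░┃┃
                      ┃max_connections = tr░┃┃
                      ┃                    ░┃┃
                      ┃[api]               ░┃┃
                      ┃# api configuration ░┃┃
                      ┃interval = 1024     ░┃┃


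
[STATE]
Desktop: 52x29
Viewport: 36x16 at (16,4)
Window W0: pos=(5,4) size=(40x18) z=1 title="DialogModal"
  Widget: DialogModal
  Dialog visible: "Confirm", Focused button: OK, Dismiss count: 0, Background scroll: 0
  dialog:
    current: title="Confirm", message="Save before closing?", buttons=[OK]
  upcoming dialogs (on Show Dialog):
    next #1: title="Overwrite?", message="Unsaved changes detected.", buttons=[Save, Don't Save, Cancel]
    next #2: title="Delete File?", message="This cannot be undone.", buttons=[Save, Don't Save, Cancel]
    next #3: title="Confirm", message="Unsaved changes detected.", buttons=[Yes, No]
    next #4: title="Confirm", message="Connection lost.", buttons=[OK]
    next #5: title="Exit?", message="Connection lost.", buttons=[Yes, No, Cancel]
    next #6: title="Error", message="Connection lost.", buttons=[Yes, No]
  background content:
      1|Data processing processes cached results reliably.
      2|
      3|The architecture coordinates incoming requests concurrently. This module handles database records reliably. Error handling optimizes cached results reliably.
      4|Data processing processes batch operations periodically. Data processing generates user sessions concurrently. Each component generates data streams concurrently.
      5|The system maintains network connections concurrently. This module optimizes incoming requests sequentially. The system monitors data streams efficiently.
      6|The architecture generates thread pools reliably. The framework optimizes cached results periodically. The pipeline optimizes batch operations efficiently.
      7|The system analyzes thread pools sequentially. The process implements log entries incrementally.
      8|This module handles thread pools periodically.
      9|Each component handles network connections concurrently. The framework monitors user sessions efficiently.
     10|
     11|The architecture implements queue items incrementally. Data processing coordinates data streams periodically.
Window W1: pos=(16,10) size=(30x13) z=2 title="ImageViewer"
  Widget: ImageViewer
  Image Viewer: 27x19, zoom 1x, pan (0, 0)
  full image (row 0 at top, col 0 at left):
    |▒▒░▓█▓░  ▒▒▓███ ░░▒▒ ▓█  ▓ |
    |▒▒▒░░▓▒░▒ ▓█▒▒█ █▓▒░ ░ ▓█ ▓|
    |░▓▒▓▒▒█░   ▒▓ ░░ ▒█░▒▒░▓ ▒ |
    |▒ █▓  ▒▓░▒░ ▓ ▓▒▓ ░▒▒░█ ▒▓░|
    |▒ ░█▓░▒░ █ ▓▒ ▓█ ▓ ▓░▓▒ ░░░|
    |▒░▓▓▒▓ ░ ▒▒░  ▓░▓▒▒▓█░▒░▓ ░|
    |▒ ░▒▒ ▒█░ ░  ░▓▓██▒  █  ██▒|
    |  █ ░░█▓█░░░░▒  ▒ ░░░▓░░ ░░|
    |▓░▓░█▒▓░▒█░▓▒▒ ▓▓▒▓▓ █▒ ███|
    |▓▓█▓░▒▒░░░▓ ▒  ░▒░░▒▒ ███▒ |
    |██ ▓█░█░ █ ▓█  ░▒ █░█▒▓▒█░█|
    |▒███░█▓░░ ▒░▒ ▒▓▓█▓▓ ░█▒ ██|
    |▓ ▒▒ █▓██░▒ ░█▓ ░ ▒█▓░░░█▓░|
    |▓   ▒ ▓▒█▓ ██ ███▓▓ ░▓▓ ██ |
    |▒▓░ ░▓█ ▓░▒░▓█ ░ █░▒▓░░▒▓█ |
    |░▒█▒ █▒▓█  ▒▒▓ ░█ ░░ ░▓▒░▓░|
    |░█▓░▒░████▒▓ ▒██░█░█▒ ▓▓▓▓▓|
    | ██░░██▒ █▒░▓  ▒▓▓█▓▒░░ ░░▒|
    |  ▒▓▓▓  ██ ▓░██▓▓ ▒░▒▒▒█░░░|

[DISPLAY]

━━━━━━━━━━━━━━━━━━━━━━━━━━━━┓       
al                          ┃       
────────────────────────────┨       
ssing processes cached resul┃       
                            ┃       
ecture coordinates incoming ┃       
┏━━━━━━━━━━━━━━━━━━━━━━━━━━━━┓      
┃ ImageViewer                ┃      
┠────────────────────────────┨      
┃▒▒░▓█▓░  ▒▒▓███ ░░▒▒ ▓█  ▓  ┃      
┃▒▒▒░░▓▒░▒ ▓█▒▒█ █▓▒░ ░ ▓█ ▓ ┃      
┃░▓▒▓▒▒█░   ▒▓ ░░ ▒█░▒▒░▓ ▒  ┃      
┃▒ █▓  ▒▓░▒░ ▓ ▓▒▓ ░▒▒░█ ▒▓░ ┃      
┃▒ ░█▓░▒░ █ ▓▒ ▓█ ▓ ▓░▓▒ ░░░ ┃      
┃▒░▓▓▒▓ ░ ▒▒░  ▓░▓▒▒▓█░▒░▓ ░ ┃      
┃▒ ░▒▒ ▒█░ ░  ░▓▓██▒  █  ██▒ ┃      


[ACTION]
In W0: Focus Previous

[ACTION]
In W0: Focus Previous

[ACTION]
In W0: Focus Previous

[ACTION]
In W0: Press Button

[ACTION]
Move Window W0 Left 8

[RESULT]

━━━━━━━━━━━━━━━━━━━━━━━┓            
                       ┃            
───────────────────────┨            
 processes cached resul┃            
                       ┃            
e coordinates incoming ┃            
┏━━━━━━━━━━━━━━━━━━━━━━━━━━━━┓      
┃ ImageViewer                ┃      
┠────────────────────────────┨      
┃▒▒░▓█▓░  ▒▒▓███ ░░▒▒ ▓█  ▓  ┃      
┃▒▒▒░░▓▒░▒ ▓█▒▒█ █▓▒░ ░ ▓█ ▓ ┃      
┃░▓▒▓▒▒█░   ▒▓ ░░ ▒█░▒▒░▓ ▒  ┃      
┃▒ █▓  ▒▓░▒░ ▓ ▓▒▓ ░▒▒░█ ▒▓░ ┃      
┃▒ ░█▓░▒░ █ ▓▒ ▓█ ▓ ▓░▓▒ ░░░ ┃      
┃▒░▓▓▒▓ ░ ▒▒░  ▓░▓▒▒▓█░▒░▓ ░ ┃      
┃▒ ░▒▒ ▒█░ ░  ░▓▓██▒  █  ██▒ ┃      
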